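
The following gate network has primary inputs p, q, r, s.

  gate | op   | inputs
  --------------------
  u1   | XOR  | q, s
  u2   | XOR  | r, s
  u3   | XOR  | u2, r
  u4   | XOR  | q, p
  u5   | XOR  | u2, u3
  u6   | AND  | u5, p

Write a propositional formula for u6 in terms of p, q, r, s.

u2 = r XOR s
u3 = u2 XOR r = (r XOR s) XOR r
u5 = u2 XOR u3 = (r XOR s) XOR ((r XOR s) XOR r)
u6 = u5 AND p = ((r XOR s) XOR ((r XOR s) XOR r)) AND p

((r XOR s) XOR ((r XOR s) XOR r)) AND p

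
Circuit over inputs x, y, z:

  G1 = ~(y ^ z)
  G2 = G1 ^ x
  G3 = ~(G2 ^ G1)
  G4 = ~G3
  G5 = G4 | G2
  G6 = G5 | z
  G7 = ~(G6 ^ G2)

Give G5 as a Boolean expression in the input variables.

~(~(((~(y ^ z)) ^ x) ^ (~(y ^ z)))) | ((~(y ^ z)) ^ x)

G1 = ~(y ^ z)
G2 = G1 ^ x = (~(y ^ z)) ^ x
G3 = ~(G2 ^ G1) = ~(((~(y ^ z)) ^ x) ^ (~(y ^ z)))
G4 = ~G3 = ~(~(((~(y ^ z)) ^ x) ^ (~(y ^ z))))
G5 = G4 | G2 = ~(~(((~(y ^ z)) ^ x) ^ (~(y ^ z)))) | ((~(y ^ z)) ^ x)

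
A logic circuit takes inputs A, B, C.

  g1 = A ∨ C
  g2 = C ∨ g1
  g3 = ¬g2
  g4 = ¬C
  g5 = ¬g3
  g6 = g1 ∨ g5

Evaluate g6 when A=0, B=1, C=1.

g1 = 0 ∨ 1 = 1
g2 = 1 ∨ 1 = 1
g3 = ¬1 = 0
g5 = ¬0 = 1
g6 = 1 ∨ 1 = 1

1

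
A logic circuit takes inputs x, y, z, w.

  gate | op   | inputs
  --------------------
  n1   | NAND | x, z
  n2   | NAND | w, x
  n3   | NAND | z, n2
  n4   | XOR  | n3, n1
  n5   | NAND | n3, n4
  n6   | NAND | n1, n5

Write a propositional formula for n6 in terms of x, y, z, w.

n1 = x NAND z
n2 = w NAND x
n3 = z NAND n2 = z NAND (w NAND x)
n4 = n3 XOR n1 = (z NAND (w NAND x)) XOR (x NAND z)
n5 = n3 NAND n4 = (z NAND (w NAND x)) NAND ((z NAND (w NAND x)) XOR (x NAND z))
n6 = n1 NAND n5 = (x NAND z) NAND ((z NAND (w NAND x)) NAND ((z NAND (w NAND x)) XOR (x NAND z)))

(x NAND z) NAND ((z NAND (w NAND x)) NAND ((z NAND (w NAND x)) XOR (x NAND z)))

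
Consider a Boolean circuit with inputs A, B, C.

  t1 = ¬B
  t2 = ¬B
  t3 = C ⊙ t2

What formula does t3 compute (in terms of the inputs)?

t2 = ¬B
t3 = C ⊙ t2 = C ⊙ ¬B

C ⊙ ¬B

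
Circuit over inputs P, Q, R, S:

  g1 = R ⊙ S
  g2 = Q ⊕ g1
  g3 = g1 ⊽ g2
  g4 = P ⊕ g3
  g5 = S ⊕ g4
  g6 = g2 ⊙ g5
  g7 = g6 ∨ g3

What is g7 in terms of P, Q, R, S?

g1 = R ⊙ S
g2 = Q ⊕ g1 = Q ⊕ (R ⊙ S)
g3 = g1 ⊽ g2 = (R ⊙ S) ⊽ (Q ⊕ (R ⊙ S))
g4 = P ⊕ g3 = P ⊕ ((R ⊙ S) ⊽ (Q ⊕ (R ⊙ S)))
g5 = S ⊕ g4 = S ⊕ (P ⊕ ((R ⊙ S) ⊽ (Q ⊕ (R ⊙ S))))
g6 = g2 ⊙ g5 = (Q ⊕ (R ⊙ S)) ⊙ (S ⊕ (P ⊕ ((R ⊙ S) ⊽ (Q ⊕ (R ⊙ S)))))
g7 = g6 ∨ g3 = ((Q ⊕ (R ⊙ S)) ⊙ (S ⊕ (P ⊕ ((R ⊙ S) ⊽ (Q ⊕ (R ⊙ S)))))) ∨ ((R ⊙ S) ⊽ (Q ⊕ (R ⊙ S)))

((Q ⊕ (R ⊙ S)) ⊙ (S ⊕ (P ⊕ ((R ⊙ S) ⊽ (Q ⊕ (R ⊙ S)))))) ∨ ((R ⊙ S) ⊽ (Q ⊕ (R ⊙ S)))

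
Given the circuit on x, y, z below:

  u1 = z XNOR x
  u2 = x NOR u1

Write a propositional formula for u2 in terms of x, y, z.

x NOR (z XNOR x)

u1 = z XNOR x
u2 = x NOR u1 = x NOR (z XNOR x)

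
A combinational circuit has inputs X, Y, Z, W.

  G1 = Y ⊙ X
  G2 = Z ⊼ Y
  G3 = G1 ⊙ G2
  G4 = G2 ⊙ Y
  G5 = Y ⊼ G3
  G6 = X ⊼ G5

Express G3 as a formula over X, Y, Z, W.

(Y ⊙ X) ⊙ (Z ⊼ Y)

G1 = Y ⊙ X
G2 = Z ⊼ Y
G3 = G1 ⊙ G2 = (Y ⊙ X) ⊙ (Z ⊼ Y)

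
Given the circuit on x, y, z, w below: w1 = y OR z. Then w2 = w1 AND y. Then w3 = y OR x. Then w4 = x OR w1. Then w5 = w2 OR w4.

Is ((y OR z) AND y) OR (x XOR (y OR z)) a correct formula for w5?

No

w1 = y OR z
w2 = w1 AND y = (y OR z) AND y
w4 = x OR w1 = x OR (y OR z)
w5 = w2 OR w4 = ((y OR z) AND y) OR (x OR (y OR z))
At x=1, y=0, z=1, w=0: circuit gives 1, formula gives 0.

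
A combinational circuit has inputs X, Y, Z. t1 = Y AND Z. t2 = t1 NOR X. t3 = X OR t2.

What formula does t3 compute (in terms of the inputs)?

t1 = Y AND Z
t2 = t1 NOR X = (Y AND Z) NOR X
t3 = X OR t2 = X OR ((Y AND Z) NOR X)

X OR ((Y AND Z) NOR X)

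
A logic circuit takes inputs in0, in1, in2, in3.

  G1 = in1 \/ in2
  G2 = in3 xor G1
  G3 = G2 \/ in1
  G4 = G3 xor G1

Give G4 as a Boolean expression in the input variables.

G1 = in1 \/ in2
G2 = in3 xor G1 = in3 xor (in1 \/ in2)
G3 = G2 \/ in1 = (in3 xor (in1 \/ in2)) \/ in1
G4 = G3 xor G1 = ((in3 xor (in1 \/ in2)) \/ in1) xor (in1 \/ in2)

((in3 xor (in1 \/ in2)) \/ in1) xor (in1 \/ in2)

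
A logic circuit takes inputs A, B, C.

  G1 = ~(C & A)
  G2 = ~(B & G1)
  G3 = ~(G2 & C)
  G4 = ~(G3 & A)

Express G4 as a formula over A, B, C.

G1 = ~(C & A)
G2 = ~(B & G1) = ~(B & (~(C & A)))
G3 = ~(G2 & C) = ~((~(B & (~(C & A)))) & C)
G4 = ~(G3 & A) = ~((~((~(B & (~(C & A)))) & C)) & A)

~((~((~(B & (~(C & A)))) & C)) & A)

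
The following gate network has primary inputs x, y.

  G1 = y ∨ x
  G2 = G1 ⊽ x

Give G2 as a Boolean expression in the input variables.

G1 = y ∨ x
G2 = G1 ⊽ x = (y ∨ x) ⊽ x

(y ∨ x) ⊽ x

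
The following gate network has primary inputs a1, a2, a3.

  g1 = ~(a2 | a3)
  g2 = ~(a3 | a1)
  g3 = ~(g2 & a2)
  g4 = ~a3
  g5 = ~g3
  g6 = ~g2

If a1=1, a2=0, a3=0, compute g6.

1

g2 = ~(0 | 1) = 0
g6 = ~0 = 1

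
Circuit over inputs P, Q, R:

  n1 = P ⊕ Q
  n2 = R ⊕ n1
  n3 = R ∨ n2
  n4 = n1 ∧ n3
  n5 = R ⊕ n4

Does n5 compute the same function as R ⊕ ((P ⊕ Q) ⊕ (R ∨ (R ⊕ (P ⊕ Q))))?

n1 = P ⊕ Q
n2 = R ⊕ n1 = R ⊕ (P ⊕ Q)
n3 = R ∨ n2 = R ∨ (R ⊕ (P ⊕ Q))
n4 = n1 ∧ n3 = (P ⊕ Q) ∧ (R ∨ (R ⊕ (P ⊕ Q)))
n5 = R ⊕ n4 = R ⊕ ((P ⊕ Q) ∧ (R ∨ (R ⊕ (P ⊕ Q))))
At P=0, Q=0, R=1: circuit gives 1, formula gives 0.

No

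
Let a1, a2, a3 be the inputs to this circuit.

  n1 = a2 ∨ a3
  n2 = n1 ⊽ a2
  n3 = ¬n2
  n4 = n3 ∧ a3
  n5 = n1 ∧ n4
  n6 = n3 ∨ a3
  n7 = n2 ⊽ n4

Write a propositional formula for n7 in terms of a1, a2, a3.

((a2 ∨ a3) ⊽ a2) ⊽ (¬((a2 ∨ a3) ⊽ a2) ∧ a3)

n1 = a2 ∨ a3
n2 = n1 ⊽ a2 = (a2 ∨ a3) ⊽ a2
n3 = ¬n2 = ¬((a2 ∨ a3) ⊽ a2)
n4 = n3 ∧ a3 = ¬((a2 ∨ a3) ⊽ a2) ∧ a3
n7 = n2 ⊽ n4 = ((a2 ∨ a3) ⊽ a2) ⊽ (¬((a2 ∨ a3) ⊽ a2) ∧ a3)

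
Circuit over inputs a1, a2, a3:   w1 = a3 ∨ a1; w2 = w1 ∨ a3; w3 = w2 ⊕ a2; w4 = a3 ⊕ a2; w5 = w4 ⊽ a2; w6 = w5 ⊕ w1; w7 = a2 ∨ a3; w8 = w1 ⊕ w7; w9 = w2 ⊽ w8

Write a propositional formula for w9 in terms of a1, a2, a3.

((a3 ∨ a1) ∨ a3) ⊽ ((a3 ∨ a1) ⊕ (a2 ∨ a3))

w1 = a3 ∨ a1
w2 = w1 ∨ a3 = (a3 ∨ a1) ∨ a3
w7 = a2 ∨ a3
w8 = w1 ⊕ w7 = (a3 ∨ a1) ⊕ (a2 ∨ a3)
w9 = w2 ⊽ w8 = ((a3 ∨ a1) ∨ a3) ⊽ ((a3 ∨ a1) ⊕ (a2 ∨ a3))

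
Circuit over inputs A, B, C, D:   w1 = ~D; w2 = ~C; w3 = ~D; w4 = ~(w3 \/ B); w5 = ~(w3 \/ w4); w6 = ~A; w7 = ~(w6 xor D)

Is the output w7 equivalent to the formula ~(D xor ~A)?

Yes

w6 = ~A
w7 = ~(w6 xor D) = ~(~A xor D)
At A=0, B=0, C=0, D=0: circuit gives 0, formula gives 0.
At A=0, B=0, C=0, D=1: circuit gives 1, formula gives 1.
Agrees on all 16 inputs.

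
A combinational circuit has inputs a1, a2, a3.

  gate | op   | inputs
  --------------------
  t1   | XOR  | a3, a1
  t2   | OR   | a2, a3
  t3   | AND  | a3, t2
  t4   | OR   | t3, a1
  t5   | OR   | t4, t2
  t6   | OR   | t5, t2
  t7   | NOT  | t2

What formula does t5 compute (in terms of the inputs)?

((a3 AND (a2 OR a3)) OR a1) OR (a2 OR a3)

t2 = a2 OR a3
t3 = a3 AND t2 = a3 AND (a2 OR a3)
t4 = t3 OR a1 = (a3 AND (a2 OR a3)) OR a1
t5 = t4 OR t2 = ((a3 AND (a2 OR a3)) OR a1) OR (a2 OR a3)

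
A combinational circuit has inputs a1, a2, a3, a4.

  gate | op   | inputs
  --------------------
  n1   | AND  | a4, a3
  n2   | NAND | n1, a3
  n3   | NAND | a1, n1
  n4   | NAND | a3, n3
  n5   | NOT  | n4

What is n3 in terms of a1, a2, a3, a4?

n1 = a4 AND a3
n3 = a1 NAND n1 = a1 NAND (a4 AND a3)

a1 NAND (a4 AND a3)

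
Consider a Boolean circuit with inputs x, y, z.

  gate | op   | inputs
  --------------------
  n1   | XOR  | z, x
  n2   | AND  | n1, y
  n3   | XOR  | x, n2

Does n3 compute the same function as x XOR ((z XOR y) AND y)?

No

n1 = z XOR x
n2 = n1 AND y = (z XOR x) AND y
n3 = x XOR n2 = x XOR ((z XOR x) AND y)
At x=0, y=1, z=0: circuit gives 0, formula gives 1.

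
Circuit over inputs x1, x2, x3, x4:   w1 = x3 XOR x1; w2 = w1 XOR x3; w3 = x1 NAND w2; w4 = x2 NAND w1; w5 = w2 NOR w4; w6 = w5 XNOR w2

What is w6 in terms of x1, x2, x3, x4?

(((x3 XOR x1) XOR x3) NOR (x2 NAND (x3 XOR x1))) XNOR ((x3 XOR x1) XOR x3)

w1 = x3 XOR x1
w2 = w1 XOR x3 = (x3 XOR x1) XOR x3
w4 = x2 NAND w1 = x2 NAND (x3 XOR x1)
w5 = w2 NOR w4 = ((x3 XOR x1) XOR x3) NOR (x2 NAND (x3 XOR x1))
w6 = w5 XNOR w2 = (((x3 XOR x1) XOR x3) NOR (x2 NAND (x3 XOR x1))) XNOR ((x3 XOR x1) XOR x3)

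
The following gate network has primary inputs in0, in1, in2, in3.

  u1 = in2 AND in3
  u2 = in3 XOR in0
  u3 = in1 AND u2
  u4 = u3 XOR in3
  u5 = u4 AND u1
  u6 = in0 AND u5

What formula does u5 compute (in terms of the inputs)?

u1 = in2 AND in3
u2 = in3 XOR in0
u3 = in1 AND u2 = in1 AND (in3 XOR in0)
u4 = u3 XOR in3 = (in1 AND (in3 XOR in0)) XOR in3
u5 = u4 AND u1 = ((in1 AND (in3 XOR in0)) XOR in3) AND (in2 AND in3)

((in1 AND (in3 XOR in0)) XOR in3) AND (in2 AND in3)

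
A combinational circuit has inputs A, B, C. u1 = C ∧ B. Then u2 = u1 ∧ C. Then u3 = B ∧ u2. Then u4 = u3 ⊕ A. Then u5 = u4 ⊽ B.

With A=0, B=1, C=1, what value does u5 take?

u1 = 1 ∧ 1 = 1
u2 = 1 ∧ 1 = 1
u3 = 1 ∧ 1 = 1
u4 = 1 ⊕ 0 = 1
u5 = 1 ⊽ 1 = 0

0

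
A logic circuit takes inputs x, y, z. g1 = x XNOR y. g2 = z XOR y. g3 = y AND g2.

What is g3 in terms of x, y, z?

y AND (z XOR y)

g2 = z XOR y
g3 = y AND g2 = y AND (z XOR y)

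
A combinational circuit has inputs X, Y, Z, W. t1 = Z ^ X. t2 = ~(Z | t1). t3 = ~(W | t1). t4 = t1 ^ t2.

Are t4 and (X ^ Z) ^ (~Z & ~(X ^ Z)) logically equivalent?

Yes

t1 = Z ^ X
t2 = ~(Z | t1) = ~(Z | (Z ^ X))
t4 = t1 ^ t2 = (Z ^ X) ^ (~(Z | (Z ^ X)))
At X=1, Y=0, Z=1, W=0: circuit gives 0, formula gives 0.
At X=0, Y=0, Z=0, W=0: circuit gives 1, formula gives 1.
Agrees on all 16 inputs.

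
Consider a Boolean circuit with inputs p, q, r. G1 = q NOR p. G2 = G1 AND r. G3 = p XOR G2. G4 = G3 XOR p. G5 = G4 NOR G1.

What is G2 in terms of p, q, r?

(q NOR p) AND r

G1 = q NOR p
G2 = G1 AND r = (q NOR p) AND r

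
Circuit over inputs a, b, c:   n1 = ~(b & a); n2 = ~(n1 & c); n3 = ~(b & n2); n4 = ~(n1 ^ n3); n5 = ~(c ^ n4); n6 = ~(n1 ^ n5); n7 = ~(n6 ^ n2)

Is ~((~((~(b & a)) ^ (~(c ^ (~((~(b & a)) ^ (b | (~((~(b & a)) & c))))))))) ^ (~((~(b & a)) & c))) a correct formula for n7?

No

n1 = ~(b & a)
n2 = ~(n1 & c) = ~((~(b & a)) & c)
n3 = ~(b & n2) = ~(b & (~((~(b & a)) & c)))
n4 = ~(n1 ^ n3) = ~((~(b & a)) ^ (~(b & (~((~(b & a)) & c)))))
n5 = ~(c ^ n4) = ~(c ^ (~((~(b & a)) ^ (~(b & (~((~(b & a)) & c)))))))
n6 = ~(n1 ^ n5) = ~((~(b & a)) ^ (~(c ^ (~((~(b & a)) ^ (~(b & (~((~(b & a)) & c)))))))))
n7 = ~(n6 ^ n2) = ~((~((~(b & a)) ^ (~(c ^ (~((~(b & a)) ^ (~(b & (~((~(b & a)) & c)))))))))) ^ (~((~(b & a)) & c)))
At a=0, b=0, c=1: circuit gives 0, formula gives 1.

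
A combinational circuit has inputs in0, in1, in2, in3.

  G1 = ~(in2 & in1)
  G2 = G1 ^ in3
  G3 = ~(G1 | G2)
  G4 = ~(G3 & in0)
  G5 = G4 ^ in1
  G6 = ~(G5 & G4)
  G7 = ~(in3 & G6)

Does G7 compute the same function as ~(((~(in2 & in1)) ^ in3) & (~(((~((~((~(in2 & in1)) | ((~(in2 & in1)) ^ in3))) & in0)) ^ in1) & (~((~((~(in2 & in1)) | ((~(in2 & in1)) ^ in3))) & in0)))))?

G1 = ~(in2 & in1)
G2 = G1 ^ in3 = (~(in2 & in1)) ^ in3
G3 = ~(G1 | G2) = ~((~(in2 & in1)) | ((~(in2 & in1)) ^ in3))
G4 = ~(G3 & in0) = ~((~((~(in2 & in1)) | ((~(in2 & in1)) ^ in3))) & in0)
G5 = G4 ^ in1 = (~((~((~(in2 & in1)) | ((~(in2 & in1)) ^ in3))) & in0)) ^ in1
G6 = ~(G5 & G4) = ~(((~((~((~(in2 & in1)) | ((~(in2 & in1)) ^ in3))) & in0)) ^ in1) & (~((~((~(in2 & in1)) | ((~(in2 & in1)) ^ in3))) & in0)))
G7 = ~(in3 & G6) = ~(in3 & (~(((~((~((~(in2 & in1)) | ((~(in2 & in1)) ^ in3))) & in0)) ^ in1) & (~((~((~(in2 & in1)) | ((~(in2 & in1)) ^ in3))) & in0)))))
At in0=0, in1=1, in2=0, in3=0: circuit gives 1, formula gives 0.

No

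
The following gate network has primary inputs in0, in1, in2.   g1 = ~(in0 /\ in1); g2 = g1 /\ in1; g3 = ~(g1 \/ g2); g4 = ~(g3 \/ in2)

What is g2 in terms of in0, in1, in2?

(~(in0 /\ in1)) /\ in1

g1 = ~(in0 /\ in1)
g2 = g1 /\ in1 = (~(in0 /\ in1)) /\ in1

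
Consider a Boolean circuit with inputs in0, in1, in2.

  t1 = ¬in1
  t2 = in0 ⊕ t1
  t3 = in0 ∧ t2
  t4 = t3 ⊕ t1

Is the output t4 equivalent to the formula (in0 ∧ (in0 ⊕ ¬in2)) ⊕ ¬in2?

No

t1 = ¬in1
t2 = in0 ⊕ t1 = in0 ⊕ ¬in1
t3 = in0 ∧ t2 = in0 ∧ (in0 ⊕ ¬in1)
t4 = t3 ⊕ t1 = (in0 ∧ (in0 ⊕ ¬in1)) ⊕ ¬in1
At in0=0, in1=0, in2=1: circuit gives 1, formula gives 0.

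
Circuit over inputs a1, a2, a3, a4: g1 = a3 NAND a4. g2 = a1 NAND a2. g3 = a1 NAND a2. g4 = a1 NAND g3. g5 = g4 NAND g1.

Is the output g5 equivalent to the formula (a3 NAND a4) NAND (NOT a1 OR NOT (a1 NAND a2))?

Yes

g1 = a3 NAND a4
g3 = a1 NAND a2
g4 = a1 NAND g3 = a1 NAND (a1 NAND a2)
g5 = g4 NAND g1 = (a1 NAND (a1 NAND a2)) NAND (a3 NAND a4)
At a1=0, a2=0, a3=0, a4=0: circuit gives 0, formula gives 0.
At a1=0, a2=0, a3=1, a4=1: circuit gives 1, formula gives 1.
Agrees on all 16 inputs.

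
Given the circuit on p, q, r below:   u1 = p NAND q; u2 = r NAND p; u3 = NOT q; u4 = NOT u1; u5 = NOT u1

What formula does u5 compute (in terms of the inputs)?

u1 = p NAND q
u5 = NOT u1 = NOT (p NAND q)

NOT (p NAND q)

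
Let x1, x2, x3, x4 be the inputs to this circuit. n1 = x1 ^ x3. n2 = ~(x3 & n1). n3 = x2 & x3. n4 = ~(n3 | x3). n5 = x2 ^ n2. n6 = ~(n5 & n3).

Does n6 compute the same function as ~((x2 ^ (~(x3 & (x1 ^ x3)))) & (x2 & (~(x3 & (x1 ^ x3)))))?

n1 = x1 ^ x3
n2 = ~(x3 & n1) = ~(x3 & (x1 ^ x3))
n3 = x2 & x3
n5 = x2 ^ n2 = x2 ^ (~(x3 & (x1 ^ x3)))
n6 = ~(n5 & n3) = ~((x2 ^ (~(x3 & (x1 ^ x3)))) & (x2 & x3))
At x1=0, x2=1, x3=1, x4=0: circuit gives 0, formula gives 1.

No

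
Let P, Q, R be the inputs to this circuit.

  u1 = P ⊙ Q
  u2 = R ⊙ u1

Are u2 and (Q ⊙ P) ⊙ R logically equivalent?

Yes

u1 = P ⊙ Q
u2 = R ⊙ u1 = R ⊙ (P ⊙ Q)
At P=0, Q=0, R=0: circuit gives 0, formula gives 0.
At P=0, Q=0, R=1: circuit gives 1, formula gives 1.
Agrees on all 8 inputs.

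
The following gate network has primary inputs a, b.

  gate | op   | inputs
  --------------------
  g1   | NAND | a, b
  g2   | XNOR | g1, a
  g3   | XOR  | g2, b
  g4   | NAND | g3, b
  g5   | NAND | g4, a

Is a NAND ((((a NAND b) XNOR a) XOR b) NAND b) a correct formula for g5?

g1 = a NAND b
g2 = g1 XNOR a = (a NAND b) XNOR a
g3 = g2 XOR b = ((a NAND b) XNOR a) XOR b
g4 = g3 NAND b = (((a NAND b) XNOR a) XOR b) NAND b
g5 = g4 NAND a = ((((a NAND b) XNOR a) XOR b) NAND b) NAND a
At a=1, b=0: circuit gives 0, formula gives 0.
At a=0, b=0: circuit gives 1, formula gives 1.
Agrees on all 4 inputs.

Yes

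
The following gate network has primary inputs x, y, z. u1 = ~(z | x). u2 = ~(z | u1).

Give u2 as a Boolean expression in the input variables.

u1 = ~(z | x)
u2 = ~(z | u1) = ~(z | (~(z | x)))

~(z | (~(z | x)))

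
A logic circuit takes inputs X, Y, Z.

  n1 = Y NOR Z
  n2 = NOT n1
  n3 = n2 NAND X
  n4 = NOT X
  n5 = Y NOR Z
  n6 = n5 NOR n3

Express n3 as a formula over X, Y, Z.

NOT (Y NOR Z) NAND X

n1 = Y NOR Z
n2 = NOT n1 = NOT (Y NOR Z)
n3 = n2 NAND X = NOT (Y NOR Z) NAND X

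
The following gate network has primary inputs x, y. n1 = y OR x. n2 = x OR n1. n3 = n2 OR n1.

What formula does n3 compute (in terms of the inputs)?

n1 = y OR x
n2 = x OR n1 = x OR (y OR x)
n3 = n2 OR n1 = (x OR (y OR x)) OR (y OR x)

(x OR (y OR x)) OR (y OR x)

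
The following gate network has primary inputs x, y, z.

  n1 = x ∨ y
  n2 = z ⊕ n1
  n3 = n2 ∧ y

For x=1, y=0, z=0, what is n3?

n1 = 1 ∨ 0 = 1
n2 = 0 ⊕ 1 = 1
n3 = 1 ∧ 0 = 0

0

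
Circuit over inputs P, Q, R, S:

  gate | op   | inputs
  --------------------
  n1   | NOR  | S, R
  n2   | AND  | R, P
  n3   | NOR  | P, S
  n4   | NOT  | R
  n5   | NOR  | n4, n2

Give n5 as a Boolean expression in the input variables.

n2 = R AND P
n4 = NOT R
n5 = n4 NOR n2 = NOT R NOR (R AND P)

NOT R NOR (R AND P)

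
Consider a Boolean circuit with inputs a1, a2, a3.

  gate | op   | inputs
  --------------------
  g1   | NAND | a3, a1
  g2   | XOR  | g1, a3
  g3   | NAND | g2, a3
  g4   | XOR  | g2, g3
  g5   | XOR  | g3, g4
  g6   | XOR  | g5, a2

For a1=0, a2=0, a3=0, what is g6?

g1 = 0 NAND 0 = 1
g2 = 1 XOR 0 = 1
g3 = 1 NAND 0 = 1
g4 = 1 XOR 1 = 0
g5 = 1 XOR 0 = 1
g6 = 1 XOR 0 = 1

1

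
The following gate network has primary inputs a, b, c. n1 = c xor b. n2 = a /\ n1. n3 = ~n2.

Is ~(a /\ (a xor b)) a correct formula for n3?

No

n1 = c xor b
n2 = a /\ n1 = a /\ (c xor b)
n3 = ~n2 = ~(a /\ (c xor b))
At a=1, b=0, c=0: circuit gives 1, formula gives 0.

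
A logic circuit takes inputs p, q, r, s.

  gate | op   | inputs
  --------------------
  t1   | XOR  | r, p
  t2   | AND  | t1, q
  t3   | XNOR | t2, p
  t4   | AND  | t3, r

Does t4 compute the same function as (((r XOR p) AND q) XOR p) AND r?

No

t1 = r XOR p
t2 = t1 AND q = (r XOR p) AND q
t3 = t2 XNOR p = ((r XOR p) AND q) XNOR p
t4 = t3 AND r = (((r XOR p) AND q) XNOR p) AND r
At p=0, q=0, r=1, s=0: circuit gives 1, formula gives 0.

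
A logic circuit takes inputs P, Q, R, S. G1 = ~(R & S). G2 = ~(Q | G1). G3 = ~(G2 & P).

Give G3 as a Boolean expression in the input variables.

G1 = ~(R & S)
G2 = ~(Q | G1) = ~(Q | (~(R & S)))
G3 = ~(G2 & P) = ~((~(Q | (~(R & S)))) & P)

~((~(Q | (~(R & S)))) & P)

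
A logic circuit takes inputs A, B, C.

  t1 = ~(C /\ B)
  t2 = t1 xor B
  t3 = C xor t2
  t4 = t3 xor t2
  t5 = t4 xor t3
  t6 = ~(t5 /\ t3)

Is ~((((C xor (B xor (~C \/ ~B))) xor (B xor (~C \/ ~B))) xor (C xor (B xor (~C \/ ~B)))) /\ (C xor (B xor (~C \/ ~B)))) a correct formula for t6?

t1 = ~(C /\ B)
t2 = t1 xor B = (~(C /\ B)) xor B
t3 = C xor t2 = C xor ((~(C /\ B)) xor B)
t4 = t3 xor t2 = (C xor ((~(C /\ B)) xor B)) xor ((~(C /\ B)) xor B)
t5 = t4 xor t3 = ((C xor ((~(C /\ B)) xor B)) xor ((~(C /\ B)) xor B)) xor (C xor ((~(C /\ B)) xor B))
t6 = ~(t5 /\ t3) = ~((((C xor ((~(C /\ B)) xor B)) xor ((~(C /\ B)) xor B)) xor (C xor ((~(C /\ B)) xor B))) /\ (C xor ((~(C /\ B)) xor B)))
At A=0, B=0, C=0: circuit gives 0, formula gives 0.
At A=0, B=0, C=1: circuit gives 1, formula gives 1.
Agrees on all 8 inputs.

Yes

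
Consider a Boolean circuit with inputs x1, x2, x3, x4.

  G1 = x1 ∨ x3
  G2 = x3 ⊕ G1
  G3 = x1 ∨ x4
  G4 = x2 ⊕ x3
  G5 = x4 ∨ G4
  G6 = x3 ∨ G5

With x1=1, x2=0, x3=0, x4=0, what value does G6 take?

0

G4 = 0 ⊕ 0 = 0
G5 = 0 ∨ 0 = 0
G6 = 0 ∨ 0 = 0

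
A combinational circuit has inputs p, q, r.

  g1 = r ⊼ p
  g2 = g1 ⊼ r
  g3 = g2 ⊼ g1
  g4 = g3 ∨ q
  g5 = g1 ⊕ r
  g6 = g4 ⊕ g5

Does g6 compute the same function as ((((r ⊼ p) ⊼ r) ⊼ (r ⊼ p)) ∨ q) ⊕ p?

g1 = r ⊼ p
g2 = g1 ⊼ r = (r ⊼ p) ⊼ r
g3 = g2 ⊼ g1 = ((r ⊼ p) ⊼ r) ⊼ (r ⊼ p)
g4 = g3 ∨ q = (((r ⊼ p) ⊼ r) ⊼ (r ⊼ p)) ∨ q
g5 = g1 ⊕ r = (r ⊼ p) ⊕ r
g6 = g4 ⊕ g5 = ((((r ⊼ p) ⊼ r) ⊼ (r ⊼ p)) ∨ q) ⊕ ((r ⊼ p) ⊕ r)
At p=0, q=0, r=0: circuit gives 1, formula gives 0.

No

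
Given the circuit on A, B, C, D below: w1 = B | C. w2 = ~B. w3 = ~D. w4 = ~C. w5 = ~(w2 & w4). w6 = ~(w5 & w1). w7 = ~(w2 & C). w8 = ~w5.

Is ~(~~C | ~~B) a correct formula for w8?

w2 = ~B
w4 = ~C
w5 = ~(w2 & w4) = ~(~B & ~C)
w8 = ~w5 = ~(~(~B & ~C))
At A=0, B=0, C=1, D=0: circuit gives 0, formula gives 0.
At A=0, B=0, C=0, D=0: circuit gives 1, formula gives 1.
Agrees on all 16 inputs.

Yes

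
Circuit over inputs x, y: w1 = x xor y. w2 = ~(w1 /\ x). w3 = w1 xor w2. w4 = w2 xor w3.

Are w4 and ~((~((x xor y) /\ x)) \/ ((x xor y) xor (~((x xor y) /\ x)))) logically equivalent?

w1 = x xor y
w2 = ~(w1 /\ x) = ~((x xor y) /\ x)
w3 = w1 xor w2 = (x xor y) xor (~((x xor y) /\ x))
w4 = w2 xor w3 = (~((x xor y) /\ x)) xor ((x xor y) xor (~((x xor y) /\ x)))
At x=0, y=1: circuit gives 1, formula gives 0.

No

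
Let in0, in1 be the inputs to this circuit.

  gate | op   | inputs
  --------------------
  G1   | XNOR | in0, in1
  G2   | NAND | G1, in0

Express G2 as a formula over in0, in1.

G1 = in0 XNOR in1
G2 = G1 NAND in0 = (in0 XNOR in1) NAND in0

(in0 XNOR in1) NAND in0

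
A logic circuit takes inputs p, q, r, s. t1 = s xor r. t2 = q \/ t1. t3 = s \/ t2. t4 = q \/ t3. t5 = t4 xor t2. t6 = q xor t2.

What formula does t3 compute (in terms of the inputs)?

s \/ (q \/ (s xor r))

t1 = s xor r
t2 = q \/ t1 = q \/ (s xor r)
t3 = s \/ t2 = s \/ (q \/ (s xor r))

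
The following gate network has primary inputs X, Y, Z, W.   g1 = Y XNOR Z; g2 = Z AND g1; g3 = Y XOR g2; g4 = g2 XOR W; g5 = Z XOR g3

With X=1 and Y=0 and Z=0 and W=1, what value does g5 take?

g1 = 0 XNOR 0 = 1
g2 = 0 AND 1 = 0
g3 = 0 XOR 0 = 0
g5 = 0 XOR 0 = 0

0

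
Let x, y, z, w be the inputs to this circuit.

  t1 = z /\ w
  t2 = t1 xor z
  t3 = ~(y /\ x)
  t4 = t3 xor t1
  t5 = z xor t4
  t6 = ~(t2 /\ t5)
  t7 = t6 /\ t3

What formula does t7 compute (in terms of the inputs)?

(~(((z /\ w) xor z) /\ (z xor ((~(y /\ x)) xor (z /\ w))))) /\ (~(y /\ x))

t1 = z /\ w
t2 = t1 xor z = (z /\ w) xor z
t3 = ~(y /\ x)
t4 = t3 xor t1 = (~(y /\ x)) xor (z /\ w)
t5 = z xor t4 = z xor ((~(y /\ x)) xor (z /\ w))
t6 = ~(t2 /\ t5) = ~(((z /\ w) xor z) /\ (z xor ((~(y /\ x)) xor (z /\ w))))
t7 = t6 /\ t3 = (~(((z /\ w) xor z) /\ (z xor ((~(y /\ x)) xor (z /\ w))))) /\ (~(y /\ x))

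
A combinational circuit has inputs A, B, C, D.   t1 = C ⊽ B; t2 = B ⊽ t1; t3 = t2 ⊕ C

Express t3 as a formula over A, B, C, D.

(B ⊽ (C ⊽ B)) ⊕ C

t1 = C ⊽ B
t2 = B ⊽ t1 = B ⊽ (C ⊽ B)
t3 = t2 ⊕ C = (B ⊽ (C ⊽ B)) ⊕ C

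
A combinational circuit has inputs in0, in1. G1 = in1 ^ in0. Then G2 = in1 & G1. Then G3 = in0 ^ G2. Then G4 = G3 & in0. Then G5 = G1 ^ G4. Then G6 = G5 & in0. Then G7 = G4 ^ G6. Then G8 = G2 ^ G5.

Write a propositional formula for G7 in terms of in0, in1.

G1 = in1 ^ in0
G2 = in1 & G1 = in1 & (in1 ^ in0)
G3 = in0 ^ G2 = in0 ^ (in1 & (in1 ^ in0))
G4 = G3 & in0 = (in0 ^ (in1 & (in1 ^ in0))) & in0
G5 = G1 ^ G4 = (in1 ^ in0) ^ ((in0 ^ (in1 & (in1 ^ in0))) & in0)
G6 = G5 & in0 = ((in1 ^ in0) ^ ((in0 ^ (in1 & (in1 ^ in0))) & in0)) & in0
G7 = G4 ^ G6 = ((in0 ^ (in1 & (in1 ^ in0))) & in0) ^ (((in1 ^ in0) ^ ((in0 ^ (in1 & (in1 ^ in0))) & in0)) & in0)

((in0 ^ (in1 & (in1 ^ in0))) & in0) ^ (((in1 ^ in0) ^ ((in0 ^ (in1 & (in1 ^ in0))) & in0)) & in0)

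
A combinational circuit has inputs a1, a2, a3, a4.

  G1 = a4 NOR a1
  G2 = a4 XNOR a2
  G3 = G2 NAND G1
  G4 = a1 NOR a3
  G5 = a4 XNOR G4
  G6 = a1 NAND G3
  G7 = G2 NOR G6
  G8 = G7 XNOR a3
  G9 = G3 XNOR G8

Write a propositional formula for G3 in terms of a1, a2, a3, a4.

(a4 XNOR a2) NAND (a4 NOR a1)

G1 = a4 NOR a1
G2 = a4 XNOR a2
G3 = G2 NAND G1 = (a4 XNOR a2) NAND (a4 NOR a1)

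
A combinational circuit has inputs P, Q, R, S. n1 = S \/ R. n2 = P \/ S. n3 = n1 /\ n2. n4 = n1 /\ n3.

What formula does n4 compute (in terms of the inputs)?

n1 = S \/ R
n2 = P \/ S
n3 = n1 /\ n2 = (S \/ R) /\ (P \/ S)
n4 = n1 /\ n3 = (S \/ R) /\ ((S \/ R) /\ (P \/ S))

(S \/ R) /\ ((S \/ R) /\ (P \/ S))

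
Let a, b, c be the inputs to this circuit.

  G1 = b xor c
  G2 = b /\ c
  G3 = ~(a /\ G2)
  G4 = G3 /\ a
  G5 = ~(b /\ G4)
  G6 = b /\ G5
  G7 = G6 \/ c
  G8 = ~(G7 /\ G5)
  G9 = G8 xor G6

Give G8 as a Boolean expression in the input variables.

~(((b /\ (~(b /\ ((~(a /\ (b /\ c))) /\ a)))) \/ c) /\ (~(b /\ ((~(a /\ (b /\ c))) /\ a))))

G2 = b /\ c
G3 = ~(a /\ G2) = ~(a /\ (b /\ c))
G4 = G3 /\ a = (~(a /\ (b /\ c))) /\ a
G5 = ~(b /\ G4) = ~(b /\ ((~(a /\ (b /\ c))) /\ a))
G6 = b /\ G5 = b /\ (~(b /\ ((~(a /\ (b /\ c))) /\ a)))
G7 = G6 \/ c = (b /\ (~(b /\ ((~(a /\ (b /\ c))) /\ a)))) \/ c
G8 = ~(G7 /\ G5) = ~(((b /\ (~(b /\ ((~(a /\ (b /\ c))) /\ a)))) \/ c) /\ (~(b /\ ((~(a /\ (b /\ c))) /\ a))))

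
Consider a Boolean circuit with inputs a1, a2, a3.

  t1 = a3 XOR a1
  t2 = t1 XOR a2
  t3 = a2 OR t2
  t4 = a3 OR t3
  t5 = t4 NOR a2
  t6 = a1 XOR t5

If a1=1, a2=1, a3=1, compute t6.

t1 = 1 XOR 1 = 0
t2 = 0 XOR 1 = 1
t3 = 1 OR 1 = 1
t4 = 1 OR 1 = 1
t5 = 1 NOR 1 = 0
t6 = 1 XOR 0 = 1

1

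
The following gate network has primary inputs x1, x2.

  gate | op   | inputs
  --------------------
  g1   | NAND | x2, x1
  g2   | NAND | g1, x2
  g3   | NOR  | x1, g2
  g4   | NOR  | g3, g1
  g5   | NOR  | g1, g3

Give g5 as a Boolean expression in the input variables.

(x2 NAND x1) NOR (x1 NOR ((x2 NAND x1) NAND x2))

g1 = x2 NAND x1
g2 = g1 NAND x2 = (x2 NAND x1) NAND x2
g3 = x1 NOR g2 = x1 NOR ((x2 NAND x1) NAND x2)
g5 = g1 NOR g3 = (x2 NAND x1) NOR (x1 NOR ((x2 NAND x1) NAND x2))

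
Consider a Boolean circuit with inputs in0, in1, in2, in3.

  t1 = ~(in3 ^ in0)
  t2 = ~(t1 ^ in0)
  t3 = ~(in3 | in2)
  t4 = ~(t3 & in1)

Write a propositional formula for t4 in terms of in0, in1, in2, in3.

~((~(in3 | in2)) & in1)

t3 = ~(in3 | in2)
t4 = ~(t3 & in1) = ~((~(in3 | in2)) & in1)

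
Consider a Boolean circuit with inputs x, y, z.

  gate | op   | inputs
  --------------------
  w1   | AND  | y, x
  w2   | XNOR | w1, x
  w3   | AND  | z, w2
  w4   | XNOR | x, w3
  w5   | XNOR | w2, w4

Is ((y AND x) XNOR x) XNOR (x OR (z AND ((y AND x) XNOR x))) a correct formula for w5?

No

w1 = y AND x
w2 = w1 XNOR x = (y AND x) XNOR x
w3 = z AND w2 = z AND ((y AND x) XNOR x)
w4 = x XNOR w3 = x XNOR (z AND ((y AND x) XNOR x))
w5 = w2 XNOR w4 = ((y AND x) XNOR x) XNOR (x XNOR (z AND ((y AND x) XNOR x)))
At x=0, y=0, z=0: circuit gives 1, formula gives 0.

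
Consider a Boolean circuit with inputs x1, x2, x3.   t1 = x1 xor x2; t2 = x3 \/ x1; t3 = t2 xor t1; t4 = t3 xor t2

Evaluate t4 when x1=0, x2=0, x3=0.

t1 = 0 xor 0 = 0
t2 = 0 \/ 0 = 0
t3 = 0 xor 0 = 0
t4 = 0 xor 0 = 0

0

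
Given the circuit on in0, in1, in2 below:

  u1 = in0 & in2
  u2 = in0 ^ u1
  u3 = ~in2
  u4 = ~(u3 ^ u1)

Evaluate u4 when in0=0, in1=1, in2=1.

1

u1 = 0 & 1 = 0
u3 = ~1 = 0
u4 = ~(0 ^ 0) = 1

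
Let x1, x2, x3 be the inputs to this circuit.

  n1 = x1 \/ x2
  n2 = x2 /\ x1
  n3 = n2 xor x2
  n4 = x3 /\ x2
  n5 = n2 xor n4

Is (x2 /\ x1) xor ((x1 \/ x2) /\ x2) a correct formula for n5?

n2 = x2 /\ x1
n4 = x3 /\ x2
n5 = n2 xor n4 = (x2 /\ x1) xor (x3 /\ x2)
At x1=0, x2=1, x3=0: circuit gives 0, formula gives 1.

No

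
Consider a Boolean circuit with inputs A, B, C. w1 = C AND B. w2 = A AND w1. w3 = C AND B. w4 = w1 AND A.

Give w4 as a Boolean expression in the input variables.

(C AND B) AND A

w1 = C AND B
w4 = w1 AND A = (C AND B) AND A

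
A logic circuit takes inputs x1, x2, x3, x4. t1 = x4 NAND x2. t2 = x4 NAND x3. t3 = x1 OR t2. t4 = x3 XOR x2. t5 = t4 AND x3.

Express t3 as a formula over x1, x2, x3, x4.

x1 OR (x4 NAND x3)

t2 = x4 NAND x3
t3 = x1 OR t2 = x1 OR (x4 NAND x3)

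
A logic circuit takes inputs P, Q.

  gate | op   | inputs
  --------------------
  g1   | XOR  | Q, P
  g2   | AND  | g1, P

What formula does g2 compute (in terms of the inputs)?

g1 = Q XOR P
g2 = g1 AND P = (Q XOR P) AND P

(Q XOR P) AND P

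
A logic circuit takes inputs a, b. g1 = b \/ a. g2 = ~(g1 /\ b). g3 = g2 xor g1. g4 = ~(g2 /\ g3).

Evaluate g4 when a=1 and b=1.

1

g1 = 1 \/ 1 = 1
g2 = ~(1 /\ 1) = 0
g3 = 0 xor 1 = 1
g4 = ~(0 /\ 1) = 1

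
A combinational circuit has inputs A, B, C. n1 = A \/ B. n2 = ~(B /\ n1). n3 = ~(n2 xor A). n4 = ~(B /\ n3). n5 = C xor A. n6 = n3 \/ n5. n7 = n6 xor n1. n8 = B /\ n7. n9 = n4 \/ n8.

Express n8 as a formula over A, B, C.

B /\ (((~((~(B /\ (A \/ B))) xor A)) \/ (C xor A)) xor (A \/ B))

n1 = A \/ B
n2 = ~(B /\ n1) = ~(B /\ (A \/ B))
n3 = ~(n2 xor A) = ~((~(B /\ (A \/ B))) xor A)
n5 = C xor A
n6 = n3 \/ n5 = (~((~(B /\ (A \/ B))) xor A)) \/ (C xor A)
n7 = n6 xor n1 = ((~((~(B /\ (A \/ B))) xor A)) \/ (C xor A)) xor (A \/ B)
n8 = B /\ n7 = B /\ (((~((~(B /\ (A \/ B))) xor A)) \/ (C xor A)) xor (A \/ B))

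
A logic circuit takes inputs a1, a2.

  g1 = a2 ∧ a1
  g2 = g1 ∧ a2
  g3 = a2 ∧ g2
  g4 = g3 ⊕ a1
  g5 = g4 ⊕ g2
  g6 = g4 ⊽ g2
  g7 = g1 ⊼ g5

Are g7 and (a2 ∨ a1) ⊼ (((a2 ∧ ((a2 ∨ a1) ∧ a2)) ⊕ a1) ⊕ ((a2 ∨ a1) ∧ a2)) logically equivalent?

No

g1 = a2 ∧ a1
g2 = g1 ∧ a2 = (a2 ∧ a1) ∧ a2
g3 = a2 ∧ g2 = a2 ∧ ((a2 ∧ a1) ∧ a2)
g4 = g3 ⊕ a1 = (a2 ∧ ((a2 ∧ a1) ∧ a2)) ⊕ a1
g5 = g4 ⊕ g2 = ((a2 ∧ ((a2 ∧ a1) ∧ a2)) ⊕ a1) ⊕ ((a2 ∧ a1) ∧ a2)
g7 = g1 ⊼ g5 = (a2 ∧ a1) ⊼ (((a2 ∧ ((a2 ∧ a1) ∧ a2)) ⊕ a1) ⊕ ((a2 ∧ a1) ∧ a2))
At a1=1, a2=0: circuit gives 1, formula gives 0.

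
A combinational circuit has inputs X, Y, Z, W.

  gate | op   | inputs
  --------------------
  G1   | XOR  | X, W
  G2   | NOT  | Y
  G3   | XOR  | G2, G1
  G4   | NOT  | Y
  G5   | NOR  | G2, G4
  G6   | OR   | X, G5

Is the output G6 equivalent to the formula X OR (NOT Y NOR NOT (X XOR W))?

No

G2 = NOT Y
G4 = NOT Y
G5 = G2 NOR G4 = NOT Y NOR NOT Y
G6 = X OR G5 = X OR (NOT Y NOR NOT Y)
At X=0, Y=1, Z=0, W=0: circuit gives 1, formula gives 0.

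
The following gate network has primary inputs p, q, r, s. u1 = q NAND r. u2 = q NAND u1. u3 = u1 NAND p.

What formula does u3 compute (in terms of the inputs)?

u1 = q NAND r
u3 = u1 NAND p = (q NAND r) NAND p

(q NAND r) NAND p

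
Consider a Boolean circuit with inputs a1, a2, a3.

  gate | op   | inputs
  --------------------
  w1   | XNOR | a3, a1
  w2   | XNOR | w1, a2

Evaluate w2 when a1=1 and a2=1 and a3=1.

w1 = 1 XNOR 1 = 1
w2 = 1 XNOR 1 = 1

1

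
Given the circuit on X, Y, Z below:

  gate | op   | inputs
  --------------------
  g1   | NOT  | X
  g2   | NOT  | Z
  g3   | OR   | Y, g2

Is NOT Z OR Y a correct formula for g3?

Yes

g2 = NOT Z
g3 = Y OR g2 = Y OR NOT Z
At X=0, Y=0, Z=1: circuit gives 0, formula gives 0.
At X=0, Y=0, Z=0: circuit gives 1, formula gives 1.
Agrees on all 8 inputs.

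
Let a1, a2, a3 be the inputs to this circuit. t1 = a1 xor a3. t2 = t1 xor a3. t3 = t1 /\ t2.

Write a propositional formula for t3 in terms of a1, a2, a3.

t1 = a1 xor a3
t2 = t1 xor a3 = (a1 xor a3) xor a3
t3 = t1 /\ t2 = (a1 xor a3) /\ ((a1 xor a3) xor a3)

(a1 xor a3) /\ ((a1 xor a3) xor a3)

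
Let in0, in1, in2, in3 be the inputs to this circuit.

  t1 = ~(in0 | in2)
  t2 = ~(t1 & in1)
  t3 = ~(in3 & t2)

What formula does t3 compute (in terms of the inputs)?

t1 = ~(in0 | in2)
t2 = ~(t1 & in1) = ~((~(in0 | in2)) & in1)
t3 = ~(in3 & t2) = ~(in3 & (~((~(in0 | in2)) & in1)))

~(in3 & (~((~(in0 | in2)) & in1)))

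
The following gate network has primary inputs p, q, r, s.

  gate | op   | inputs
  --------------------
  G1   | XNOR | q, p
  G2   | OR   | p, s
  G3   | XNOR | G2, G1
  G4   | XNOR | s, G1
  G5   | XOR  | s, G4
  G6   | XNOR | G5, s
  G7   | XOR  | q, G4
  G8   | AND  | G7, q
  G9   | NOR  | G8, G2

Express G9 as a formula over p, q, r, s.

G1 = q XNOR p
G2 = p OR s
G4 = s XNOR G1 = s XNOR (q XNOR p)
G7 = q XOR G4 = q XOR (s XNOR (q XNOR p))
G8 = G7 AND q = (q XOR (s XNOR (q XNOR p))) AND q
G9 = G8 NOR G2 = ((q XOR (s XNOR (q XNOR p))) AND q) NOR (p OR s)

((q XOR (s XNOR (q XNOR p))) AND q) NOR (p OR s)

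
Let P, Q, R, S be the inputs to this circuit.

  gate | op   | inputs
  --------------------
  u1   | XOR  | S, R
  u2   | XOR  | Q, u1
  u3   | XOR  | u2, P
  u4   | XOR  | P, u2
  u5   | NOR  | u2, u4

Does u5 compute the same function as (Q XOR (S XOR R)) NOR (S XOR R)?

u1 = S XOR R
u2 = Q XOR u1 = Q XOR (S XOR R)
u4 = P XOR u2 = P XOR (Q XOR (S XOR R))
u5 = u2 NOR u4 = (Q XOR (S XOR R)) NOR (P XOR (Q XOR (S XOR R)))
At P=0, Q=1, R=0, S=1: circuit gives 1, formula gives 0.

No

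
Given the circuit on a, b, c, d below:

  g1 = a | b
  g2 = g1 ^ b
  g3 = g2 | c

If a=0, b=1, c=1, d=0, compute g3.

1

g1 = 0 | 1 = 1
g2 = 1 ^ 1 = 0
g3 = 0 | 1 = 1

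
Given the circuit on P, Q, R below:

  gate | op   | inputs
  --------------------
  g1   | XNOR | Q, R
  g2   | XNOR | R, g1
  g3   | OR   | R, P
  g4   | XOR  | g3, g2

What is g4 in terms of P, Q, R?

(R OR P) XOR (R XNOR (Q XNOR R))

g1 = Q XNOR R
g2 = R XNOR g1 = R XNOR (Q XNOR R)
g3 = R OR P
g4 = g3 XOR g2 = (R OR P) XOR (R XNOR (Q XNOR R))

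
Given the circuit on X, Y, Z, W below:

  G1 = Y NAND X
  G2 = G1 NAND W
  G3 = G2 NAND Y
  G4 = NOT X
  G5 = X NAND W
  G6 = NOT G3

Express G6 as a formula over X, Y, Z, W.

G1 = Y NAND X
G2 = G1 NAND W = (Y NAND X) NAND W
G3 = G2 NAND Y = ((Y NAND X) NAND W) NAND Y
G6 = NOT G3 = NOT (((Y NAND X) NAND W) NAND Y)

NOT (((Y NAND X) NAND W) NAND Y)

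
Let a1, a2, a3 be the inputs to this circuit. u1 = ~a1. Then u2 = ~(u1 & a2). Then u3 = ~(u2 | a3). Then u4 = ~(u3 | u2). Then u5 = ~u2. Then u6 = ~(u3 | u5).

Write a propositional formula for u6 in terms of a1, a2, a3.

u1 = ~a1
u2 = ~(u1 & a2) = ~(~a1 & a2)
u3 = ~(u2 | a3) = ~((~(~a1 & a2)) | a3)
u5 = ~u2 = ~(~(~a1 & a2))
u6 = ~(u3 | u5) = ~((~((~(~a1 & a2)) | a3)) | ~(~(~a1 & a2)))

~((~((~(~a1 & a2)) | a3)) | ~(~(~a1 & a2)))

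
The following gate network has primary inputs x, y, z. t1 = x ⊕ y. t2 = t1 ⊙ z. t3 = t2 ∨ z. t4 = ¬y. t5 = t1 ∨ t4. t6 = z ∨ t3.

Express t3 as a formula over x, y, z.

t1 = x ⊕ y
t2 = t1 ⊙ z = (x ⊕ y) ⊙ z
t3 = t2 ∨ z = ((x ⊕ y) ⊙ z) ∨ z

((x ⊕ y) ⊙ z) ∨ z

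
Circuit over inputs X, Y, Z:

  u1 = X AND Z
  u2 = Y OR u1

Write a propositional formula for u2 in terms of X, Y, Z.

Y OR (X AND Z)

u1 = X AND Z
u2 = Y OR u1 = Y OR (X AND Z)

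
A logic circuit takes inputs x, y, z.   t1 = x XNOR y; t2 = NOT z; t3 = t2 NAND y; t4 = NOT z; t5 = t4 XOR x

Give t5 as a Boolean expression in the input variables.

NOT z XOR x

t4 = NOT z
t5 = t4 XOR x = NOT z XOR x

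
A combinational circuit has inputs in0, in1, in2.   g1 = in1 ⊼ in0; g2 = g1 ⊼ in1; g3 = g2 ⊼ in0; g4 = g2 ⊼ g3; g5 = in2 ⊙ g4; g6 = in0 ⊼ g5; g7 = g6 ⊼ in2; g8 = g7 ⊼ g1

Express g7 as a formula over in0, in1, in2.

(in0 ⊼ (in2 ⊙ (((in1 ⊼ in0) ⊼ in1) ⊼ (((in1 ⊼ in0) ⊼ in1) ⊼ in0)))) ⊼ in2

g1 = in1 ⊼ in0
g2 = g1 ⊼ in1 = (in1 ⊼ in0) ⊼ in1
g3 = g2 ⊼ in0 = ((in1 ⊼ in0) ⊼ in1) ⊼ in0
g4 = g2 ⊼ g3 = ((in1 ⊼ in0) ⊼ in1) ⊼ (((in1 ⊼ in0) ⊼ in1) ⊼ in0)
g5 = in2 ⊙ g4 = in2 ⊙ (((in1 ⊼ in0) ⊼ in1) ⊼ (((in1 ⊼ in0) ⊼ in1) ⊼ in0))
g6 = in0 ⊼ g5 = in0 ⊼ (in2 ⊙ (((in1 ⊼ in0) ⊼ in1) ⊼ (((in1 ⊼ in0) ⊼ in1) ⊼ in0)))
g7 = g6 ⊼ in2 = (in0 ⊼ (in2 ⊙ (((in1 ⊼ in0) ⊼ in1) ⊼ (((in1 ⊼ in0) ⊼ in1) ⊼ in0)))) ⊼ in2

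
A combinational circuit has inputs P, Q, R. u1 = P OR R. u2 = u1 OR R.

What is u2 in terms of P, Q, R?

(P OR R) OR R

u1 = P OR R
u2 = u1 OR R = (P OR R) OR R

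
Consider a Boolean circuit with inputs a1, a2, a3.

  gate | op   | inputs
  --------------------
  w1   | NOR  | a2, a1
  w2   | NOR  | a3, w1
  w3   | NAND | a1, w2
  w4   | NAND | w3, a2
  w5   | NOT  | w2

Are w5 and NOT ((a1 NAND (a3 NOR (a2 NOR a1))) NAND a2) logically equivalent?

No

w1 = a2 NOR a1
w2 = a3 NOR w1 = a3 NOR (a2 NOR a1)
w5 = NOT w2 = NOT (a3 NOR (a2 NOR a1))
At a1=0, a2=0, a3=0: circuit gives 1, formula gives 0.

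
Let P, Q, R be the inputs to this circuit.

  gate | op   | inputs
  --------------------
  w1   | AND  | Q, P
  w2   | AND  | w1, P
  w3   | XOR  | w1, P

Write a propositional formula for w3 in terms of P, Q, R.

(Q AND P) XOR P

w1 = Q AND P
w3 = w1 XOR P = (Q AND P) XOR P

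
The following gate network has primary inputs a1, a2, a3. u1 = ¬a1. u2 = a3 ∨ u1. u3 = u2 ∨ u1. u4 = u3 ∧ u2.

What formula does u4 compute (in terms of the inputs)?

u1 = ¬a1
u2 = a3 ∨ u1 = a3 ∨ ¬a1
u3 = u2 ∨ u1 = (a3 ∨ ¬a1) ∨ ¬a1
u4 = u3 ∧ u2 = ((a3 ∨ ¬a1) ∨ ¬a1) ∧ (a3 ∨ ¬a1)

((a3 ∨ ¬a1) ∨ ¬a1) ∧ (a3 ∨ ¬a1)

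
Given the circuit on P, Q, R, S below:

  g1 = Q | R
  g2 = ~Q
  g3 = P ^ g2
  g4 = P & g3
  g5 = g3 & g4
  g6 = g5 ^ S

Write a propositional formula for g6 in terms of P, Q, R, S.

g2 = ~Q
g3 = P ^ g2 = P ^ ~Q
g4 = P & g3 = P & (P ^ ~Q)
g5 = g3 & g4 = (P ^ ~Q) & (P & (P ^ ~Q))
g6 = g5 ^ S = ((P ^ ~Q) & (P & (P ^ ~Q))) ^ S

((P ^ ~Q) & (P & (P ^ ~Q))) ^ S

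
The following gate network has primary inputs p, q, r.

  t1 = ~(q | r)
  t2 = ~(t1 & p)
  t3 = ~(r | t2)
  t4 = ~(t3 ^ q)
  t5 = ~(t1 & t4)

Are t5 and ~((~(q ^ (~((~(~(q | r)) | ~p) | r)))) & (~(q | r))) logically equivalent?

t1 = ~(q | r)
t2 = ~(t1 & p) = ~((~(q | r)) & p)
t3 = ~(r | t2) = ~(r | (~((~(q | r)) & p)))
t4 = ~(t3 ^ q) = ~((~(r | (~((~(q | r)) & p)))) ^ q)
t5 = ~(t1 & t4) = ~((~(q | r)) & (~((~(r | (~((~(q | r)) & p)))) ^ q)))
At p=0, q=0, r=0: circuit gives 0, formula gives 0.
At p=0, q=0, r=1: circuit gives 1, formula gives 1.
Agrees on all 8 inputs.

Yes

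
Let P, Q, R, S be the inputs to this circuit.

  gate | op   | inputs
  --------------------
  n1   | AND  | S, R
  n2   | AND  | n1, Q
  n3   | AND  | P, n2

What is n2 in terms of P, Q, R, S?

n1 = S AND R
n2 = n1 AND Q = (S AND R) AND Q

(S AND R) AND Q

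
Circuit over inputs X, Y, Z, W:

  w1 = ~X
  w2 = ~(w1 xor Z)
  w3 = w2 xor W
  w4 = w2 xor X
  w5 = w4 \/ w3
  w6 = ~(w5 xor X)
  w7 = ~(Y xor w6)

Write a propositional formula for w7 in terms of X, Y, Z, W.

w1 = ~X
w2 = ~(w1 xor Z) = ~(~X xor Z)
w3 = w2 xor W = (~(~X xor Z)) xor W
w4 = w2 xor X = (~(~X xor Z)) xor X
w5 = w4 \/ w3 = ((~(~X xor Z)) xor X) \/ ((~(~X xor Z)) xor W)
w6 = ~(w5 xor X) = ~((((~(~X xor Z)) xor X) \/ ((~(~X xor Z)) xor W)) xor X)
w7 = ~(Y xor w6) = ~(Y xor (~((((~(~X xor Z)) xor X) \/ ((~(~X xor Z)) xor W)) xor X)))

~(Y xor (~((((~(~X xor Z)) xor X) \/ ((~(~X xor Z)) xor W)) xor X)))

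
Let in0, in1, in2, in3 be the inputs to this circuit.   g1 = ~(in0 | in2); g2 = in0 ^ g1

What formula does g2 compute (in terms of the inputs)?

in0 ^ (~(in0 | in2))

g1 = ~(in0 | in2)
g2 = in0 ^ g1 = in0 ^ (~(in0 | in2))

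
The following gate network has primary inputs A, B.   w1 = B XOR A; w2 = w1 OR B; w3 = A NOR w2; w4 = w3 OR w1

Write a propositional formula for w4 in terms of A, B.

(A NOR ((B XOR A) OR B)) OR (B XOR A)

w1 = B XOR A
w2 = w1 OR B = (B XOR A) OR B
w3 = A NOR w2 = A NOR ((B XOR A) OR B)
w4 = w3 OR w1 = (A NOR ((B XOR A) OR B)) OR (B XOR A)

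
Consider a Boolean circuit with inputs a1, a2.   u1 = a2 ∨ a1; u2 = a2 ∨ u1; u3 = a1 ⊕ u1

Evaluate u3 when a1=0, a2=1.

1

u1 = 1 ∨ 0 = 1
u3 = 0 ⊕ 1 = 1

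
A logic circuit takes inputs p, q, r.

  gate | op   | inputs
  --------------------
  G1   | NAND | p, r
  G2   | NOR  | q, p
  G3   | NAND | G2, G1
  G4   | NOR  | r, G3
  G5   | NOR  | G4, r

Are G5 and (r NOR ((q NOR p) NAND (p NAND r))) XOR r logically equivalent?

No

G1 = p NAND r
G2 = q NOR p
G3 = G2 NAND G1 = (q NOR p) NAND (p NAND r)
G4 = r NOR G3 = r NOR ((q NOR p) NAND (p NAND r))
G5 = G4 NOR r = (r NOR ((q NOR p) NAND (p NAND r))) NOR r
At p=0, q=0, r=0: circuit gives 0, formula gives 1.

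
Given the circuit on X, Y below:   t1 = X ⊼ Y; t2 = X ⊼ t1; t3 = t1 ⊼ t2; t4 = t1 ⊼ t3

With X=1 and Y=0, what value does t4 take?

0

t1 = 1 ⊼ 0 = 1
t2 = 1 ⊼ 1 = 0
t3 = 1 ⊼ 0 = 1
t4 = 1 ⊼ 1 = 0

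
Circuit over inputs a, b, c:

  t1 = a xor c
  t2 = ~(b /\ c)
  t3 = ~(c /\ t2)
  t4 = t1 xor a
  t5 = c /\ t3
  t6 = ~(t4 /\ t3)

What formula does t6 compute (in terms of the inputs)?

t1 = a xor c
t2 = ~(b /\ c)
t3 = ~(c /\ t2) = ~(c /\ (~(b /\ c)))
t4 = t1 xor a = (a xor c) xor a
t6 = ~(t4 /\ t3) = ~(((a xor c) xor a) /\ (~(c /\ (~(b /\ c)))))

~(((a xor c) xor a) /\ (~(c /\ (~(b /\ c)))))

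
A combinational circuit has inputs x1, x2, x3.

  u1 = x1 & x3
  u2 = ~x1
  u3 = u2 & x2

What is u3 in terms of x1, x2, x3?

~x1 & x2

u2 = ~x1
u3 = u2 & x2 = ~x1 & x2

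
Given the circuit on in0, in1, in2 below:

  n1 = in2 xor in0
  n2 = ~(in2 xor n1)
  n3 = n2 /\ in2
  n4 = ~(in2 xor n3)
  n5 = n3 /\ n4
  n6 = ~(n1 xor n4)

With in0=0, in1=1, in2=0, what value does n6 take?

n1 = 0 xor 0 = 0
n2 = ~(0 xor 0) = 1
n3 = 1 /\ 0 = 0
n4 = ~(0 xor 0) = 1
n6 = ~(0 xor 1) = 0

0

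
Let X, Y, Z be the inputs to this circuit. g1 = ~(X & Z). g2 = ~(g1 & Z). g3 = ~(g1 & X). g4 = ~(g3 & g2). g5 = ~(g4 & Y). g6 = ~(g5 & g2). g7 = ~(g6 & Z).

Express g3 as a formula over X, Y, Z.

~((~(X & Z)) & X)

g1 = ~(X & Z)
g3 = ~(g1 & X) = ~((~(X & Z)) & X)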